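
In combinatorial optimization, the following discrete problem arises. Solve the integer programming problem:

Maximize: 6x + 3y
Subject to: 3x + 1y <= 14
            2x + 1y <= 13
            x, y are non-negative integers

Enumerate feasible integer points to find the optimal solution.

Constraint 1: 3x + 1y <= 14
Constraint 2: 2x + 1y <= 13
Feasible x range (need y >= 0): 0 <= x <= min(14/3, 13/2) => x in {0, ..., 4}.
Enumerate feasible integer points row by row (the coefficient of y is 3 > 0, so for each x the largest feasible y gives the best value):
  x = 0: y <= min((14 - 3*0)/1, (13 - 2*0)/1) => y in {0, ..., 13}; best 6*0 + 3*13 = 39
  x = 1: y <= min((14 - 3*1)/1, (13 - 2*1)/1) => y in {0, ..., 11}; best 6*1 + 3*11 = 39
  x = 2: y <= min((14 - 3*2)/1, (13 - 2*2)/1) => y in {0, ..., 8}; best 6*2 + 3*8 = 36
  x = 3: y <= min((14 - 3*3)/1, (13 - 2*3)/1) => y in {0, ..., 5}; best 6*3 + 3*5 = 33
  x = 4: y <= min((14 - 3*4)/1, (13 - 2*4)/1) => y in {0, ..., 2}; best 6*4 + 3*2 = 30
The maximum 6x + 3y = 39 is achieved at x = 0, y = 13.
(The same value 39 is also attained at (1, 11).)
Check: 3*0 + 1*13 = 13 <= 14 and 2*0 + 1*13 = 13 <= 13.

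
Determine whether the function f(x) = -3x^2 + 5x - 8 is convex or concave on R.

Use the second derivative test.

f(x) = -3x^2 + 5x - 8
f'(x) = -6x + 5
f''(x) = -6
Since f''(x) = -6 < 0 for all x, f is concave on R.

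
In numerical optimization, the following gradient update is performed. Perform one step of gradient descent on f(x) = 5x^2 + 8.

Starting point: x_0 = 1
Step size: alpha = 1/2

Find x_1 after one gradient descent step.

f(x) = 5x^2 + 8
f'(x) = 10x + 0
f'(1) = 10*1 + (0) = 10
x_1 = x_0 - alpha * f'(x_0) = 1 - 1/2 * 10 = -4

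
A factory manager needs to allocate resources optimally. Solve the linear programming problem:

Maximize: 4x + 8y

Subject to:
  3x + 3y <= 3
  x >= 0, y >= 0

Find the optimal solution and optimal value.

The feasible region has vertices at [(0, 0), (1, 0), (0, 1)].
Checking objective 4x + 8y at each vertex:
  (0, 0): 4*0 + 8*0 = 0
  (1, 0): 4*1 + 8*0 = 4
  (0, 1): 4*0 + 8*1 = 8
Maximum is 8 at (0, 1).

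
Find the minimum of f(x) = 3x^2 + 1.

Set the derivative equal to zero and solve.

f(x) = 3x^2 + 1
f'(x) = 6x + (0) = 0
x = 0/6 = 0
f(0) = 1
Since f''(x) = 6 > 0, this is a minimum.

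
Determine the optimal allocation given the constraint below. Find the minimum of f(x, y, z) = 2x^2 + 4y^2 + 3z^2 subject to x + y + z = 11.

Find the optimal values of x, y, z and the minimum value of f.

Using Lagrange multipliers on f = 2x^2 + 4y^2 + 3z^2 with constraint x + y + z = 11:
Conditions: 2*2*x = lambda, 2*4*y = lambda, 2*3*z = lambda
So x = lambda/4, y = lambda/8, z = lambda/6
Substituting into constraint: lambda * (13/24) = 11
lambda = 264/13
x = 66/13, y = 33/13, z = 44/13
Minimum value = 1452/13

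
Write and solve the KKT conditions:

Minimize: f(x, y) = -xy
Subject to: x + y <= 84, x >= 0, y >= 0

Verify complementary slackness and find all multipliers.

Problem: min -xy s.t. x + y <= 84 (multiplier lambda), x >= 0 (mu_x), y >= 0 (mu_y)
KKT stationarity: -y + lambda - mu_x = 0, -x + lambda - mu_y = 0, with lambda, mu_x, mu_y >= 0
Complementary slackness: lambda*(x + y - 84) = 0, mu_x*x = 0, mu_y*y = 0
If lambda = 0: y = -mu_x <= 0 and x = -mu_y <= 0 force x = y = 0 with f = 0; but x = y = 42 is feasible with f = -1764 < 0, so this is not the minimum. Hence lambda > 0 and x + y = 84.
Try x > 0, y > 0 (so mu_x = mu_y = 0): y = lambda, x = lambda => x = y = lambda
x + y = 84 => 2*lambda = 84 => lambda = 42
x* = y* = 42 > 0, consistent with mu_x = mu_y = 0.
(Any feasible point with x = 0 or y = 0 has f = 0 > -1764, so the minimum is not on those boundaries.)
min(-xy) = -1764 (i.e. max xy = 1764)
Multipliers: lambda = 42, mu_x = 0, mu_y = 0
Complementary slackness: lambda*(x + y - 84) = 42*(42 + 42 - 84) = 0, mu_x*x = 0*42 = 0, mu_y*y = 0*42 = 0. Satisfied.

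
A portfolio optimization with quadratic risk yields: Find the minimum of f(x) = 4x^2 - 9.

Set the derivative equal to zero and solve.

f(x) = 4x^2 - 9
f'(x) = 8x + (0) = 0
x = 0/8 = 0
f(0) = -9
Since f''(x) = 8 > 0, this is a minimum.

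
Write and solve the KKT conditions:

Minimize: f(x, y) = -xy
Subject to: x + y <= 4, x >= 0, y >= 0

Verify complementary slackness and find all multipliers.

Problem: min -xy s.t. x + y <= 4 (multiplier lambda), x >= 0 (mu_x), y >= 0 (mu_y)
KKT stationarity: -y + lambda - mu_x = 0, -x + lambda - mu_y = 0, with lambda, mu_x, mu_y >= 0
Complementary slackness: lambda*(x + y - 4) = 0, mu_x*x = 0, mu_y*y = 0
If lambda = 0: y = -mu_x <= 0 and x = -mu_y <= 0 force x = y = 0 with f = 0; but x = y = 2 is feasible with f = -4 < 0, so this is not the minimum. Hence lambda > 0 and x + y = 4.
Try x > 0, y > 0 (so mu_x = mu_y = 0): y = lambda, x = lambda => x = y = lambda
x + y = 4 => 2*lambda = 4 => lambda = 2
x* = y* = 2 > 0, consistent with mu_x = mu_y = 0.
(Any feasible point with x = 0 or y = 0 has f = 0 > -4, so the minimum is not on those boundaries.)
min(-xy) = -4 (i.e. max xy = 4)
Multipliers: lambda = 2, mu_x = 0, mu_y = 0
Complementary slackness: lambda*(x + y - 4) = 2*(2 + 2 - 4) = 0, mu_x*x = 0*2 = 0, mu_y*y = 0*2 = 0. Satisfied.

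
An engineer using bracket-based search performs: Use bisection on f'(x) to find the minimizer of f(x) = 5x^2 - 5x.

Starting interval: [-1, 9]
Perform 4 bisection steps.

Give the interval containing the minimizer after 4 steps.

Finding critical point of f(x) = 5x^2 - 5x using bisection on f'(x) = 10x + -5.
f'(x) = 0 when x = 1/2.
Starting interval: [-1, 9]
Step 1: mid = 4, f'(mid) = 35, new interval = [-1, 4]
Step 2: mid = 3/2, f'(mid) = 10, new interval = [-1, 3/2]
Step 3: mid = 1/4, f'(mid) = -5/2, new interval = [1/4, 3/2]
Step 4: mid = 7/8, f'(mid) = 15/4, new interval = [1/4, 7/8]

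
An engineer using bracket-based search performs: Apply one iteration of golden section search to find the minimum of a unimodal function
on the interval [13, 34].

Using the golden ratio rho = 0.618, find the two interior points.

Golden section search on [13, 34].
Golden ratio rho = 0.618 (approx).
Interior points:
  x_1 = 13 + (1-0.618)*21 = 21.0220
  x_2 = 13 + 0.618*21 = 25.9780
Compare f(x_1) and f(x_2) to determine which subinterval to keep.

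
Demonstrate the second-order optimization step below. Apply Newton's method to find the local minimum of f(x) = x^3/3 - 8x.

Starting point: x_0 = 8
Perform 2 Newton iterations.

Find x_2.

f(x) = x^3/3 - 8x
f'(x) = x^2 - 8, f''(x) = 2x
Newton update: x_{n+1} = x_n - (x_n^2 - 8)/(2*x_n)
Step 1: x_0 = 8, f'=56, f''=16, x_1 = 9/2
Step 2: x_1 = 9/2, f'=49/4, f''=9, x_2 = 113/36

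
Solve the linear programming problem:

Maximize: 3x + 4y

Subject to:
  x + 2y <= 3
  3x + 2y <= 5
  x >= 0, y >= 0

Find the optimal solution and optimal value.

Feasible vertices: (0, 0), (0, 3/2), (1, 1), (5/3, 0)
Objective 3x + 4y at each:
  (0, 0): 0
  (0, 3/2): 6
  (1, 1): 7
  (5/3, 0): 5
Maximum is 7 at (1, 1).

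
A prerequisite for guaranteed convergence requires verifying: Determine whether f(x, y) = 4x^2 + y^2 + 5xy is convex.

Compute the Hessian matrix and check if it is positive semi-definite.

f(x,y) = 4x^2 + y^2 + 5xy
Hessian H = [[8, 5], [5, 2]]
trace(H) = 10, det(H) = -9
Eigenvalues: (10 +/- sqrt(136)) / 2 = 10.83, -0.831
Since not both eigenvalues positive, f is neither convex nor concave.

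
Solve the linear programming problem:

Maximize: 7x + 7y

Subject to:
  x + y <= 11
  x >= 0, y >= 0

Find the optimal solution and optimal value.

The feasible region has vertices at [(0, 0), (11, 0), (0, 11)].
Checking objective 7x + 7y at each vertex:
  (0, 0): 7*0 + 7*0 = 0
  (11, 0): 7*11 + 7*0 = 77
  (0, 11): 7*0 + 7*11 = 77
Maximum is 77 at (11, 0).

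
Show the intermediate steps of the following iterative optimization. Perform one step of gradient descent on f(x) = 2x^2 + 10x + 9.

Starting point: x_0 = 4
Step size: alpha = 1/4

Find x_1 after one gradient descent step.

f(x) = 2x^2 + 10x + 9
f'(x) = 4x + 10
f'(4) = 4*4 + (10) = 26
x_1 = x_0 - alpha * f'(x_0) = 4 - 1/4 * 26 = -5/2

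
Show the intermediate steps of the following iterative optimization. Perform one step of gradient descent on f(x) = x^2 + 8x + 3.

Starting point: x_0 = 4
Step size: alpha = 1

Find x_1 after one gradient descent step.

f(x) = x^2 + 8x + 3
f'(x) = 2x + 8
f'(4) = 2*4 + (8) = 16
x_1 = x_0 - alpha * f'(x_0) = 4 - 1 * 16 = -12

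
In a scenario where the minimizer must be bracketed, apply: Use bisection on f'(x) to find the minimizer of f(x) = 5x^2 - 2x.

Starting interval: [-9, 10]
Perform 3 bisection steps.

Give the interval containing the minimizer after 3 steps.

Finding critical point of f(x) = 5x^2 - 2x using bisection on f'(x) = 10x + -2.
f'(x) = 0 when x = 1/5.
Starting interval: [-9, 10]
Step 1: mid = 1/2, f'(mid) = 3, new interval = [-9, 1/2]
Step 2: mid = -17/4, f'(mid) = -89/2, new interval = [-17/4, 1/2]
Step 3: mid = -15/8, f'(mid) = -83/4, new interval = [-15/8, 1/2]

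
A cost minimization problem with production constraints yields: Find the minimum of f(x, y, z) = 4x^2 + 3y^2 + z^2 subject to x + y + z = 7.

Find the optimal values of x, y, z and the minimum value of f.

Using Lagrange multipliers on f = 4x^2 + 3y^2 + z^2 with constraint x + y + z = 7:
Conditions: 2*4*x = lambda, 2*3*y = lambda, 2*1*z = lambda
So x = lambda/8, y = lambda/6, z = lambda/2
Substituting into constraint: lambda * (19/24) = 7
lambda = 168/19
x = 21/19, y = 28/19, z = 84/19
Minimum value = 588/19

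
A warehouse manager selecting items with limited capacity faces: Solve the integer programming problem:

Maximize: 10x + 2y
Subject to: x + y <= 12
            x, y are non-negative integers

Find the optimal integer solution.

Objective: 10x + 2y, constraint: x + y <= 12
Coefficient of x is 10 >= coefficient of y is 2, so allocate the entire budget to x.
Optimal: x = 12, y = 0, value = 120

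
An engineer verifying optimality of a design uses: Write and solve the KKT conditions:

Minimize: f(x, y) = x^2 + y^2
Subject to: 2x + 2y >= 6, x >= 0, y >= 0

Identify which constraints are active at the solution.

KKT conditions for min x^2 + y^2 s.t. 2x + 2y >= 6, x >= 0, y >= 0:
Stationarity: 2x = mu*2 + mu_x, 2y = mu*2 + mu_y, with mu, mu_x, mu_y >= 0
Complementary slackness: mu*(2x + 2y - 6) = 0, mu_x*x = 0, mu_y*y = 0
(0, 0) is infeasible (2*0 + 2*0 < 6), so if mu = 0 stationarity would force x = mu_x/2 >= 0, y = mu_y/2 >= 0 with mu_x*x = mu_y*y = 0, i.e. x = y = 0: contradiction. Hence mu > 0 and 2x + 2y = 6 is active.
Try x > 0, y > 0 (so mu_x = mu_y = 0): x = 2*mu/2, y = 2*mu/2
Substitute: 2*(2*mu/2) + 2*(2*mu/2) = 6
  mu*8/2 = 6 => mu = 3/2
x* = 3/2 > 0, y* = 3/2 > 0, consistent with mu_x = mu_y = 0.
f is convex and the constraints are linear, so this KKT point is the global minimum.
f* = 9/2
Active constraints: 2x + 2y >= 6 (holds with equality, mu = 3/2 > 0); x >= 0 and y >= 0 are inactive (mu_x = mu_y = 0).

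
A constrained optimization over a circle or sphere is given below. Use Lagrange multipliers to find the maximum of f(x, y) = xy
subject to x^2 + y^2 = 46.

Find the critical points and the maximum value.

Lagrange conditions: y = 2*lambda*x and x = 2*lambda*y
If x = 0 then y = 0, violating the constraint, so x, y != 0.
Dividing: y/x = x/y => x^2 = y^2 => y = x or y = -x
Constraint: 2x^2 = 46 => x^2 = 23 => x = +/-sqrt(23)
Critical points: (sqrt(23), sqrt(23)), (-sqrt(23), -sqrt(23)), (sqrt(23), -sqrt(23)), (-sqrt(23), sqrt(23))
  y = x:  xy = x^2 = 23  at (sqrt(23), sqrt(23)) and (-sqrt(23), -sqrt(23))
  y = -x: xy = -x^2 = -23 at (sqrt(23), -sqrt(23)) and (-sqrt(23), sqrt(23))
Maximum xy = 23 at (sqrt(23), sqrt(23)) and (-sqrt(23), -sqrt(23))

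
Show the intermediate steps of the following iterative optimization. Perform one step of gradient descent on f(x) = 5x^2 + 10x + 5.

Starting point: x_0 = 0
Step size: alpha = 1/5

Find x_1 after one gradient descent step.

f(x) = 5x^2 + 10x + 5
f'(x) = 10x + 10
f'(0) = 10*0 + (10) = 10
x_1 = x_0 - alpha * f'(x_0) = 0 - 1/5 * 10 = -2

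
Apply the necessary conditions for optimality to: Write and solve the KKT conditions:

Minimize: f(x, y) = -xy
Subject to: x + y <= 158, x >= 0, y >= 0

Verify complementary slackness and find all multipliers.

Problem: min -xy s.t. x + y <= 158 (multiplier lambda), x >= 0 (mu_x), y >= 0 (mu_y)
KKT stationarity: -y + lambda - mu_x = 0, -x + lambda - mu_y = 0, with lambda, mu_x, mu_y >= 0
Complementary slackness: lambda*(x + y - 158) = 0, mu_x*x = 0, mu_y*y = 0
If lambda = 0: y = -mu_x <= 0 and x = -mu_y <= 0 force x = y = 0 with f = 0; but x = y = 79 is feasible with f = -6241 < 0, so this is not the minimum. Hence lambda > 0 and x + y = 158.
Try x > 0, y > 0 (so mu_x = mu_y = 0): y = lambda, x = lambda => x = y = lambda
x + y = 158 => 2*lambda = 158 => lambda = 79
x* = y* = 79 > 0, consistent with mu_x = mu_y = 0.
(Any feasible point with x = 0 or y = 0 has f = 0 > -6241, so the minimum is not on those boundaries.)
min(-xy) = -6241 (i.e. max xy = 6241)
Multipliers: lambda = 79, mu_x = 0, mu_y = 0
Complementary slackness: lambda*(x + y - 158) = 79*(79 + 79 - 158) = 0, mu_x*x = 0*79 = 0, mu_y*y = 0*79 = 0. Satisfied.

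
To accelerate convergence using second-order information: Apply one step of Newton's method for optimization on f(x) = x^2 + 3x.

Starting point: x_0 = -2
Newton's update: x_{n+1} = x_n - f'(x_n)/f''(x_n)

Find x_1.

f(x) = x^2 + 3x
f'(x) = 2x + (3), f''(x) = 2
Newton step: x_1 = x_0 - f'(x_0)/f''(x_0)
f'(-2) = -1
x_1 = -2 - -1/2 = -3/2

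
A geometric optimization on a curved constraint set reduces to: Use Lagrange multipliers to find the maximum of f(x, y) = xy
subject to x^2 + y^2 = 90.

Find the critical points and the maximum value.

Lagrange conditions: y = 2*lambda*x and x = 2*lambda*y
If x = 0 then y = 0, violating the constraint, so x, y != 0.
Dividing: y/x = x/y => x^2 = y^2 => y = x or y = -x
Constraint: 2x^2 = 90 => x^2 = 45 => x = +/-sqrt(45)
Critical points: (sqrt(45), sqrt(45)), (-sqrt(45), -sqrt(45)), (sqrt(45), -sqrt(45)), (-sqrt(45), sqrt(45))
  y = x:  xy = x^2 = 45  at (sqrt(45), sqrt(45)) and (-sqrt(45), -sqrt(45))
  y = -x: xy = -x^2 = -45 at (sqrt(45), -sqrt(45)) and (-sqrt(45), sqrt(45))
Maximum xy = 45 at (sqrt(45), sqrt(45)) and (-sqrt(45), -sqrt(45))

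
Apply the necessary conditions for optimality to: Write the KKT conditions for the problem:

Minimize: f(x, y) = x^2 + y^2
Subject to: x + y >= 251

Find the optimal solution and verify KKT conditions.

KKT conditions for min x^2 + y^2 s.t. x + y >= 251:
Stationarity: 2x = mu, 2y = mu
So x = y = mu/2.
Complementary slackness: mu*(x + y - 251) = 0
Primal feasibility: x + y >= 251; dual feasibility: mu >= 0
If mu = 0 then x = y = 0, but 0 + 0 < 251 is infeasible, so the constraint is active.
Constraint active: x + y = 2*(mu/2) = 251 => mu = 251
x = y = 251/2, f = 63001/2
Verify: stationarity 2*(251/2) = 251 = mu; primal 251/2 + 251/2 = 251 >= 251; dual mu = 251 >= 0; complementary slackness 251*(251 - 251) = 0. All KKT conditions hold.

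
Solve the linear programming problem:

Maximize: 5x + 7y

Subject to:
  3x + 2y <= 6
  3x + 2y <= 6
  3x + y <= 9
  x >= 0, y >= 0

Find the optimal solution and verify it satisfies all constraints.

Feasible vertices: (0, 0), (0, 3), (2, 0)
Objective 5x + 7y at each vertex:
  (0, 0): 0
  (0, 3): 21
  (2, 0): 10
Maximum is 21 at (0, 3).
Verify constraints at (x, y) = (0, 3):
  3*0 + 2*3 = 6 <= 6 (active)
  3*0 + 2*3 = 6 <= 6 (active)
  3*0 + 1*3 = 3 <= 9
  x = 0 >= 0, y = 3 >= 0. All constraints satisfied.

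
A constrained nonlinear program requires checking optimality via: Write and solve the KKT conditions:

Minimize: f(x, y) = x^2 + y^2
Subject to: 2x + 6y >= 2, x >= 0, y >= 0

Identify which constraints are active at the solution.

KKT conditions for min x^2 + y^2 s.t. 2x + 6y >= 2, x >= 0, y >= 0:
Stationarity: 2x = mu*2 + mu_x, 2y = mu*6 + mu_y, with mu, mu_x, mu_y >= 0
Complementary slackness: mu*(2x + 6y - 2) = 0, mu_x*x = 0, mu_y*y = 0
(0, 0) is infeasible (2*0 + 6*0 < 2), so if mu = 0 stationarity would force x = mu_x/2 >= 0, y = mu_y/2 >= 0 with mu_x*x = mu_y*y = 0, i.e. x = y = 0: contradiction. Hence mu > 0 and 2x + 6y = 2 is active.
Try x > 0, y > 0 (so mu_x = mu_y = 0): x = 2*mu/2, y = 6*mu/2
Substitute: 2*(2*mu/2) + 6*(6*mu/2) = 2
  mu*40/2 = 2 => mu = 1/10
x* = 1/10 > 0, y* = 3/10 > 0, consistent with mu_x = mu_y = 0.
f is convex and the constraints are linear, so this KKT point is the global minimum.
f* = 1/10
Active constraints: 2x + 6y >= 2 (holds with equality, mu = 1/10 > 0); x >= 0 and y >= 0 are inactive (mu_x = mu_y = 0).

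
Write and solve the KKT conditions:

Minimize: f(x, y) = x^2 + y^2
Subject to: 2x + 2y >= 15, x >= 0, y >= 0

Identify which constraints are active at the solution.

KKT conditions for min x^2 + y^2 s.t. 2x + 2y >= 15, x >= 0, y >= 0:
Stationarity: 2x = mu*2 + mu_x, 2y = mu*2 + mu_y, with mu, mu_x, mu_y >= 0
Complementary slackness: mu*(2x + 2y - 15) = 0, mu_x*x = 0, mu_y*y = 0
(0, 0) is infeasible (2*0 + 2*0 < 15), so if mu = 0 stationarity would force x = mu_x/2 >= 0, y = mu_y/2 >= 0 with mu_x*x = mu_y*y = 0, i.e. x = y = 0: contradiction. Hence mu > 0 and 2x + 2y = 15 is active.
Try x > 0, y > 0 (so mu_x = mu_y = 0): x = 2*mu/2, y = 2*mu/2
Substitute: 2*(2*mu/2) + 2*(2*mu/2) = 15
  mu*8/2 = 15 => mu = 15/4
x* = 15/4 > 0, y* = 15/4 > 0, consistent with mu_x = mu_y = 0.
f is convex and the constraints are linear, so this KKT point is the global minimum.
f* = 225/8
Active constraints: 2x + 2y >= 15 (holds with equality, mu = 15/4 > 0); x >= 0 and y >= 0 are inactive (mu_x = mu_y = 0).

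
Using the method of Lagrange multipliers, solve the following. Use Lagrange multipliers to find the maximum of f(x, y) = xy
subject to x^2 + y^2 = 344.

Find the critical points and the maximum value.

Lagrange conditions: y = 2*lambda*x and x = 2*lambda*y
If x = 0 then y = 0, violating the constraint, so x, y != 0.
Dividing: y/x = x/y => x^2 = y^2 => y = x or y = -x
Constraint: 2x^2 = 344 => x^2 = 172 => x = +/-sqrt(172)
Critical points: (sqrt(172), sqrt(172)), (-sqrt(172), -sqrt(172)), (sqrt(172), -sqrt(172)), (-sqrt(172), sqrt(172))
  y = x:  xy = x^2 = 172  at (sqrt(172), sqrt(172)) and (-sqrt(172), -sqrt(172))
  y = -x: xy = -x^2 = -172 at (sqrt(172), -sqrt(172)) and (-sqrt(172), sqrt(172))
Maximum xy = 172 at (sqrt(172), sqrt(172)) and (-sqrt(172), -sqrt(172))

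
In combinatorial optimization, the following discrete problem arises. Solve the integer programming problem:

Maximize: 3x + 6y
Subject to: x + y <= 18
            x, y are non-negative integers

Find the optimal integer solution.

Objective: 3x + 6y, constraint: x + y <= 18
Coefficient of y is 6 > coefficient of x is 3, so allocate the entire budget to y.
Optimal: x = 0, y = 18, value = 108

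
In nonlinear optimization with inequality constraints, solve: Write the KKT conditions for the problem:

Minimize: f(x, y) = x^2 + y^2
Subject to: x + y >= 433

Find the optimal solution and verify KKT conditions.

KKT conditions for min x^2 + y^2 s.t. x + y >= 433:
Stationarity: 2x = mu, 2y = mu
So x = y = mu/2.
Complementary slackness: mu*(x + y - 433) = 0
Primal feasibility: x + y >= 433; dual feasibility: mu >= 0
If mu = 0 then x = y = 0, but 0 + 0 < 433 is infeasible, so the constraint is active.
Constraint active: x + y = 2*(mu/2) = 433 => mu = 433
x = y = 433/2, f = 187489/2
Verify: stationarity 2*(433/2) = 433 = mu; primal 433/2 + 433/2 = 433 >= 433; dual mu = 433 >= 0; complementary slackness 433*(433 - 433) = 0. All KKT conditions hold.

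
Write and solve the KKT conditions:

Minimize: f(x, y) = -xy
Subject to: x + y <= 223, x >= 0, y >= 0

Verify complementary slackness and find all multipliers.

Problem: min -xy s.t. x + y <= 223 (multiplier lambda), x >= 0 (mu_x), y >= 0 (mu_y)
KKT stationarity: -y + lambda - mu_x = 0, -x + lambda - mu_y = 0, with lambda, mu_x, mu_y >= 0
Complementary slackness: lambda*(x + y - 223) = 0, mu_x*x = 0, mu_y*y = 0
If lambda = 0: y = -mu_x <= 0 and x = -mu_y <= 0 force x = y = 0 with f = 0; but x = y = 223/2 is feasible with f = -49729/4 < 0, so this is not the minimum. Hence lambda > 0 and x + y = 223.
Try x > 0, y > 0 (so mu_x = mu_y = 0): y = lambda, x = lambda => x = y = lambda
x + y = 223 => 2*lambda = 223 => lambda = 223/2
x* = y* = 223/2 > 0, consistent with mu_x = mu_y = 0.
(Any feasible point with x = 0 or y = 0 has f = 0 > -49729/4, so the minimum is not on those boundaries.)
min(-xy) = -49729/4 (i.e. max xy = 49729/4)
Multipliers: lambda = 223/2, mu_x = 0, mu_y = 0
Complementary slackness: lambda*(x + y - 223) = 223/2*(223/2 + 223/2 - 223) = 0, mu_x*x = 0*223/2 = 0, mu_y*y = 0*223/2 = 0. Satisfied.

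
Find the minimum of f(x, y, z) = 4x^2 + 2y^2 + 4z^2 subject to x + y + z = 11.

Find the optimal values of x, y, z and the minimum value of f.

Using Lagrange multipliers on f = 4x^2 + 2y^2 + 4z^2 with constraint x + y + z = 11:
Conditions: 2*4*x = lambda, 2*2*y = lambda, 2*4*z = lambda
So x = lambda/8, y = lambda/4, z = lambda/8
Substituting into constraint: lambda * (1/2) = 11
lambda = 22
x = 11/4, y = 11/2, z = 11/4
Minimum value = 121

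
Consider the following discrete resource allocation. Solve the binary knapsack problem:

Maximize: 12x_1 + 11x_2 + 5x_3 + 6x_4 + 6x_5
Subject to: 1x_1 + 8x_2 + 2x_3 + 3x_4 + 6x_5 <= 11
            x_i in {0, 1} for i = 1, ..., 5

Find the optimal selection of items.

Items: item 1 (v=12, w=1), item 2 (v=11, w=8), item 3 (v=5, w=2), item 4 (v=6, w=3), item 5 (v=6, w=6)
Capacity: 11
Checking all 32 subsets (w = total weight, v = total value):
  {}: w = 0, v = 0
  {1}: w = 1, v = 12
  {2}: w = 8, v = 11
  {3}: w = 2, v = 5
  {4}: w = 3, v = 6
  {5}: w = 6, v = 6
  {1, 2}: w = 9, v = 23
  {1, 3}: w = 3, v = 17
  {1, 4}: w = 4, v = 18
  {1, 5}: w = 7, v = 18
  {2, 3}: w = 10, v = 16
  {2, 4}: w = 11, v = 17
  {2, 5}: w = 14 > 11, infeasible
  {3, 4}: w = 5, v = 11
  {3, 5}: w = 8, v = 11
  {4, 5}: w = 9, v = 12
  {1, 2, 3}: w = 11, v = 28
  {1, 2, 4}: w = 12 > 11, infeasible
  {1, 2, 5}: w = 15 > 11, infeasible
  {1, 3, 4}: w = 6, v = 23
  {1, 3, 5}: w = 9, v = 23
  {1, 4, 5}: w = 10, v = 24
  {2, 3, 4}: w = 13 > 11, infeasible
  {2, 3, 5}: w = 16 > 11, infeasible
  {2, 4, 5}: w = 17 > 11, infeasible
  {3, 4, 5}: w = 11, v = 17
  {1, 2, 3, 4}: w = 14 > 11, infeasible
  {1, 2, 3, 5}: w = 17 > 11, infeasible
  {1, 2, 4, 5}: w = 18 > 11, infeasible
  {1, 3, 4, 5}: w = 12 > 11, infeasible
  {2, 3, 4, 5}: w = 19 > 11, infeasible
  {1, 2, 3, 4, 5}: w = 20 > 11, infeasible
Best feasible subset: items [1, 2, 3]
Total weight: 11 <= 11, total value: 28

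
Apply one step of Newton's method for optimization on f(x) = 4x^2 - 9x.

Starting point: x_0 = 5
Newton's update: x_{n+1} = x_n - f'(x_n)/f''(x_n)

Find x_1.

f(x) = 4x^2 - 9x
f'(x) = 8x + (-9), f''(x) = 8
Newton step: x_1 = x_0 - f'(x_0)/f''(x_0)
f'(5) = 31
x_1 = 5 - 31/8 = 9/8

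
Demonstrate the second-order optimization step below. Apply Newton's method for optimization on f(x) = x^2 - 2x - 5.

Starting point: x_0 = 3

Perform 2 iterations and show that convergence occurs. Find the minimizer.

f(x) = x^2 - 2x - 5, f'(x) = 2x + (-2), f''(x) = 2
Step 1: f'(3) = 4, x_1 = 3 - 4/2 = 1
Step 2: f'(1) = 0, x_2 = 1 (converged)
Newton's method converges in 1 step for quadratics.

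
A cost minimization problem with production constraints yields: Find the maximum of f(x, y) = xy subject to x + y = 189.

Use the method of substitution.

Substitute y = 189 - x into f(x,y) = xy:
g(x) = x(189 - x) = 189x - x^2
g'(x) = 189 - 2x = 0  =>  x = 189/2
y = 189 - 189/2 = 189/2
Maximum value = (189/2) * (189/2) = 35721/4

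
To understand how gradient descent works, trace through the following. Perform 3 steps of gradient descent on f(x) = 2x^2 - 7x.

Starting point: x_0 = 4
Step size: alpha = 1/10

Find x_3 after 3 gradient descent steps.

f(x) = 2x^2 - 7x, f'(x) = 4x + (-7)
Step 1: f'(4) = 9, x_1 = 4 - 1/10 * 9 = 31/10
Step 2: f'(31/10) = 27/5, x_2 = 31/10 - 1/10 * 27/5 = 64/25
Step 3: f'(64/25) = 81/25, x_3 = 64/25 - 1/10 * 81/25 = 559/250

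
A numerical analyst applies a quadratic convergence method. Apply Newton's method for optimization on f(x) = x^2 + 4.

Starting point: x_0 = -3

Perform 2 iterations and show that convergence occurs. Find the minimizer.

f(x) = x^2 + 4, f'(x) = 2x + (0), f''(x) = 2
Step 1: f'(-3) = -6, x_1 = -3 - -6/2 = 0
Step 2: f'(0) = 0, x_2 = 0 (converged)
Newton's method converges in 1 step for quadratics.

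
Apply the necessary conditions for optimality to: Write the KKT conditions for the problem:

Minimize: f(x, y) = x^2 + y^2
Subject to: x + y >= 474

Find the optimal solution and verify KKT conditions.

KKT conditions for min x^2 + y^2 s.t. x + y >= 474:
Stationarity: 2x = mu, 2y = mu
So x = y = mu/2.
Complementary slackness: mu*(x + y - 474) = 0
Primal feasibility: x + y >= 474; dual feasibility: mu >= 0
If mu = 0 then x = y = 0, but 0 + 0 < 474 is infeasible, so the constraint is active.
Constraint active: x + y = 2*(mu/2) = 474 => mu = 474
x = y = 237, f = 112338
Verify: stationarity 2*237 = 474 = mu; primal 237 + 237 = 474 >= 474; dual mu = 474 >= 0; complementary slackness 474*(474 - 474) = 0. All KKT conditions hold.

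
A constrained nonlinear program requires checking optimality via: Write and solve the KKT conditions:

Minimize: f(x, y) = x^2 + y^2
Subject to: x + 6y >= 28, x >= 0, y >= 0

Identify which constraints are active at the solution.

KKT conditions for min x^2 + y^2 s.t. 1x + 6y >= 28, x >= 0, y >= 0:
Stationarity: 2x = mu*1 + mu_x, 2y = mu*6 + mu_y, with mu, mu_x, mu_y >= 0
Complementary slackness: mu*(x + 6y - 28) = 0, mu_x*x = 0, mu_y*y = 0
(0, 0) is infeasible (1*0 + 6*0 < 28), so if mu = 0 stationarity would force x = mu_x/2 >= 0, y = mu_y/2 >= 0 with mu_x*x = mu_y*y = 0, i.e. x = y = 0: contradiction. Hence mu > 0 and x + 6y = 28 is active.
Try x > 0, y > 0 (so mu_x = mu_y = 0): x = 1*mu/2, y = 6*mu/2
Substitute: 1*(1*mu/2) + 6*(6*mu/2) = 28
  mu*37/2 = 28 => mu = 56/37
x* = 28/37 > 0, y* = 168/37 > 0, consistent with mu_x = mu_y = 0.
f is convex and the constraints are linear, so this KKT point is the global minimum.
f* = 784/37
Active constraints: x + 6y >= 28 (holds with equality, mu = 56/37 > 0); x >= 0 and y >= 0 are inactive (mu_x = mu_y = 0).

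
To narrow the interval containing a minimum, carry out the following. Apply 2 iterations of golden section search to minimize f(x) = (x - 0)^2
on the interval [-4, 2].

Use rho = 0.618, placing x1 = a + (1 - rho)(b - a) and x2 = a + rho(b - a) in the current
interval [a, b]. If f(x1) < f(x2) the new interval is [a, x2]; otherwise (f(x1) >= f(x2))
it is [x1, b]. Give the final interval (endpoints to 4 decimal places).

Golden section search for min of f(x) = (x - 0)^2 on [-4, 2].
Each step: x1 = a + (1 - rho)(b - a), x2 = a + rho(b - a); if f(x1) < f(x2) keep [a, x2], otherwise keep [x1, b].
Step 1: [-4.0000, 2.0000], x1=-1.7080 (f=2.9173), x2=-0.2920 (f=0.0853); f(x1) > f(x2) => keep [-1.7080, 2.0000]
Step 2: [-1.7080, 2.0000], x1=-0.2915 (f=0.0850), x2=0.5835 (f=0.3405); f(x1) < f(x2) => keep [-1.7080, 0.5835]
Final interval: [-1.7080, 0.5835]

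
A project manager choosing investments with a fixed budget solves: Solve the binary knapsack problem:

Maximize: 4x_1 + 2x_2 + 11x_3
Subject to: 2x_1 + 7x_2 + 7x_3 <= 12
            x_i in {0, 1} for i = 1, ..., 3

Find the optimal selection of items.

Items: item 1 (v=4, w=2), item 2 (v=2, w=7), item 3 (v=11, w=7)
Capacity: 12
Checking all 8 subsets (w = total weight, v = total value):
  {}: w = 0, v = 0
  {1}: w = 2, v = 4
  {2}: w = 7, v = 2
  {3}: w = 7, v = 11
  {1, 2}: w = 9, v = 6
  {1, 3}: w = 9, v = 15
  {2, 3}: w = 14 > 12, infeasible
  {1, 2, 3}: w = 16 > 12, infeasible
Best feasible subset: items [1, 3]
Total weight: 9 <= 12, total value: 15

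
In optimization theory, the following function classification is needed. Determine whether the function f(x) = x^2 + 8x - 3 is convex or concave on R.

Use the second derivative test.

f(x) = x^2 + 8x - 3
f'(x) = 2x + 8
f''(x) = 2
Since f''(x) = 2 > 0 for all x, f is convex on R.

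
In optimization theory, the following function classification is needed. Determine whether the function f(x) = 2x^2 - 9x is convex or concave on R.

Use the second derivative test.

f(x) = 2x^2 - 9x
f'(x) = 4x - 9
f''(x) = 4
Since f''(x) = 4 > 0 for all x, f is convex on R.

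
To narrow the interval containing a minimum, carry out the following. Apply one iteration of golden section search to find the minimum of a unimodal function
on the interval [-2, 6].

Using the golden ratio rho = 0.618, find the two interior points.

Golden section search on [-2, 6].
Golden ratio rho = 0.618 (approx).
Interior points:
  x_1 = -2 + (1-0.618)*8 = 1.0560
  x_2 = -2 + 0.618*8 = 2.9440
Compare f(x_1) and f(x_2) to determine which subinterval to keep.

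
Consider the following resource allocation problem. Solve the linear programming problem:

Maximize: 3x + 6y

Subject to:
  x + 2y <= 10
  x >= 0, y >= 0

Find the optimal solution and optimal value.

The feasible region has vertices at [(0, 0), (10, 0), (0, 5)].
Checking objective 3x + 6y at each vertex:
  (0, 0): 3*0 + 6*0 = 0
  (10, 0): 3*10 + 6*0 = 30
  (0, 5): 3*0 + 6*5 = 30
Maximum is 30 at (10, 0).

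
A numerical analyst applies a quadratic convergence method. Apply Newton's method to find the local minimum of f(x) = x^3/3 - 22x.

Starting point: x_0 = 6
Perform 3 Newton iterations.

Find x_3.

f(x) = x^3/3 - 22x
f'(x) = x^2 - 22, f''(x) = 2x
Newton update: x_{n+1} = x_n - (x_n^2 - 22)/(2*x_n)
Step 1: x_0 = 6, f'=14, f''=12, x_1 = 29/6
Step 2: x_1 = 29/6, f'=49/36, f''=29/3, x_2 = 1633/348
Step 3: x_2 = 1633/348, f'=2401/121104, f''=1633/174, x_3 = 5330977/1136568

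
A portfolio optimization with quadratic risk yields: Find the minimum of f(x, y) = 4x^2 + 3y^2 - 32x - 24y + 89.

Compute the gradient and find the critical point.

f(x,y) = 4x^2 + 3y^2 - 32x - 24y + 89
df/dx = 8x + (-32) = 0  =>  x = 4
df/dy = 6y + (-24) = 0  =>  y = 4
f(4, 4) = 4*(4)^2 + 3*(4)^2 + -32*(4) + -24*(4) + 89 = -23
Hessian is diagonal with entries 8, 6 > 0, so this is a minimum.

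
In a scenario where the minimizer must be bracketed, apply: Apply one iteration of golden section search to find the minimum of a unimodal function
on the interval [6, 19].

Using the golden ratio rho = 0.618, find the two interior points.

Golden section search on [6, 19].
Golden ratio rho = 0.618 (approx).
Interior points:
  x_1 = 6 + (1-0.618)*13 = 10.9660
  x_2 = 6 + 0.618*13 = 14.0340
Compare f(x_1) and f(x_2) to determine which subinterval to keep.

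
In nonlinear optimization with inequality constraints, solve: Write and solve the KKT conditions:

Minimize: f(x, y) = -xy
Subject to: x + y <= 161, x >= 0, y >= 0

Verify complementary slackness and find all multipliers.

Problem: min -xy s.t. x + y <= 161 (multiplier lambda), x >= 0 (mu_x), y >= 0 (mu_y)
KKT stationarity: -y + lambda - mu_x = 0, -x + lambda - mu_y = 0, with lambda, mu_x, mu_y >= 0
Complementary slackness: lambda*(x + y - 161) = 0, mu_x*x = 0, mu_y*y = 0
If lambda = 0: y = -mu_x <= 0 and x = -mu_y <= 0 force x = y = 0 with f = 0; but x = y = 161/2 is feasible with f = -25921/4 < 0, so this is not the minimum. Hence lambda > 0 and x + y = 161.
Try x > 0, y > 0 (so mu_x = mu_y = 0): y = lambda, x = lambda => x = y = lambda
x + y = 161 => 2*lambda = 161 => lambda = 161/2
x* = y* = 161/2 > 0, consistent with mu_x = mu_y = 0.
(Any feasible point with x = 0 or y = 0 has f = 0 > -25921/4, so the minimum is not on those boundaries.)
min(-xy) = -25921/4 (i.e. max xy = 25921/4)
Multipliers: lambda = 161/2, mu_x = 0, mu_y = 0
Complementary slackness: lambda*(x + y - 161) = 161/2*(161/2 + 161/2 - 161) = 0, mu_x*x = 0*161/2 = 0, mu_y*y = 0*161/2 = 0. Satisfied.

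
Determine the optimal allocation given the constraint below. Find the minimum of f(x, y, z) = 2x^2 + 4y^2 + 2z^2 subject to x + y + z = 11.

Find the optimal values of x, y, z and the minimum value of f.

Using Lagrange multipliers on f = 2x^2 + 4y^2 + 2z^2 with constraint x + y + z = 11:
Conditions: 2*2*x = lambda, 2*4*y = lambda, 2*2*z = lambda
So x = lambda/4, y = lambda/8, z = lambda/4
Substituting into constraint: lambda * (5/8) = 11
lambda = 88/5
x = 22/5, y = 11/5, z = 22/5
Minimum value = 484/5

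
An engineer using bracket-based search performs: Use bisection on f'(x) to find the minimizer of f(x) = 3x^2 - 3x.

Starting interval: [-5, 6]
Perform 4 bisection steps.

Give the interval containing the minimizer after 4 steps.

Finding critical point of f(x) = 3x^2 - 3x using bisection on f'(x) = 6x + -3.
f'(x) = 0 when x = 1/2.
Starting interval: [-5, 6]
Step 1: mid = 1/2, f'(mid) = 0, new interval = [1/2, 1/2]
Step 2: mid = 1/2, f'(mid) = 0, new interval = [1/2, 1/2]
Step 3: mid = 1/2, f'(mid) = 0, new interval = [1/2, 1/2]
Step 4: mid = 1/2, f'(mid) = 0, new interval = [1/2, 1/2]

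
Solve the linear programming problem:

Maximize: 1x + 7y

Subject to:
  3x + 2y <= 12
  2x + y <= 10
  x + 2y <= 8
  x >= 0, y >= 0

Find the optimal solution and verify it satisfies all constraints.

Feasible vertices: (0, 0), (0, 4), (2, 3), (4, 0)
Objective 1x + 7y at each vertex:
  (0, 0): 0
  (0, 4): 28
  (2, 3): 23
  (4, 0): 4
Maximum is 28 at (0, 4).
Verify constraints at (x, y) = (0, 4):
  3*0 + 2*4 = 8 <= 12
  2*0 + 1*4 = 4 <= 10
  1*0 + 2*4 = 8 <= 8 (active)
  x = 0 >= 0, y = 4 >= 0. All constraints satisfied.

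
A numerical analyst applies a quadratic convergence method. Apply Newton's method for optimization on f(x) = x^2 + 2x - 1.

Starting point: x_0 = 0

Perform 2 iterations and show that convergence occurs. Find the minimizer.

f(x) = x^2 + 2x - 1, f'(x) = 2x + (2), f''(x) = 2
Step 1: f'(0) = 2, x_1 = 0 - 2/2 = -1
Step 2: f'(-1) = 0, x_2 = -1 (converged)
Newton's method converges in 1 step for quadratics.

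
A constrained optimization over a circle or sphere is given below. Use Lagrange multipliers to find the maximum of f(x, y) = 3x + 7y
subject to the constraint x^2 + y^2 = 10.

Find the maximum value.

Set up Lagrange conditions: grad f = lambda * grad g
  3 = 2*lambda*x
  7 = 2*lambda*y
From these: x/y = 3/7, so x = 3t, y = 7t for some t.
Substitute into constraint: (3t)^2 + (7t)^2 = 10
  t^2 * 58 = 10
  t = sqrt(10/58)
Maximum = 3*x + 7*y = (3^2 + 7^2)*t = 58 * sqrt(10/58) = sqrt(580)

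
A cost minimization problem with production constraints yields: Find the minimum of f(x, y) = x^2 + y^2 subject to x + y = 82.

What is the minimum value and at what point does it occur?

Substitute y = 82 - x into f(x,y) = x^2 + y^2:
g(x) = x^2 + (82 - x)^2 = 2x^2 - 164x + 6724
g'(x) = 4x - 164 = 0  =>  x = 41
y = 82 - 41 = 41
Minimum value = 41^2 + 41^2 = 3362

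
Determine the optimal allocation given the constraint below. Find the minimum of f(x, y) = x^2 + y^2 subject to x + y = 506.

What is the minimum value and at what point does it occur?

Substitute y = 506 - x into f(x,y) = x^2 + y^2:
g(x) = x^2 + (506 - x)^2 = 2x^2 - 1012x + 256036
g'(x) = 4x - 1012 = 0  =>  x = 253
y = 506 - 253 = 253
Minimum value = 253^2 + 253^2 = 128018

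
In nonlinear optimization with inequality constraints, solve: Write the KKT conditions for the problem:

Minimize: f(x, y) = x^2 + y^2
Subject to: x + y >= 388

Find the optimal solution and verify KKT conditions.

KKT conditions for min x^2 + y^2 s.t. x + y >= 388:
Stationarity: 2x = mu, 2y = mu
So x = y = mu/2.
Complementary slackness: mu*(x + y - 388) = 0
Primal feasibility: x + y >= 388; dual feasibility: mu >= 0
If mu = 0 then x = y = 0, but 0 + 0 < 388 is infeasible, so the constraint is active.
Constraint active: x + y = 2*(mu/2) = 388 => mu = 388
x = y = 194, f = 75272
Verify: stationarity 2*194 = 388 = mu; primal 194 + 194 = 388 >= 388; dual mu = 388 >= 0; complementary slackness 388*(388 - 388) = 0. All KKT conditions hold.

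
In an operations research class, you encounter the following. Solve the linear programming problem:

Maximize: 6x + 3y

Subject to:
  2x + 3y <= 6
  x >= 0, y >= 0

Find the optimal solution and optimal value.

The feasible region has vertices at [(0, 0), (3, 0), (0, 2)].
Checking objective 6x + 3y at each vertex:
  (0, 0): 6*0 + 3*0 = 0
  (3, 0): 6*3 + 3*0 = 18
  (0, 2): 6*0 + 3*2 = 6
Maximum is 18 at (3, 0).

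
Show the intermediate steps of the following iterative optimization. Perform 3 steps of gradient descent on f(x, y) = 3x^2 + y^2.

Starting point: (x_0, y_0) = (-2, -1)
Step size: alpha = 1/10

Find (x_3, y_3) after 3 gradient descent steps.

f(x,y) = 3x^2 + y^2
grad_x = 6x + 0y, grad_y = 2y + 0x
Step 1: grad = (-12, -2), (-4/5, -4/5)
Step 2: grad = (-24/5, -8/5), (-8/25, -16/25)
Step 3: grad = (-48/25, -32/25), (-16/125, -64/125)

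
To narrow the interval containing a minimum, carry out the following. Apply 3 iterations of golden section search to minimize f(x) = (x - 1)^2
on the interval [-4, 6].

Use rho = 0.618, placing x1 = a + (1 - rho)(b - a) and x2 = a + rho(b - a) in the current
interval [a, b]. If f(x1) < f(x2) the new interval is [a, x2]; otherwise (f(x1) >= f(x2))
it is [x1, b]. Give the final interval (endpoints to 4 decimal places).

Golden section search for min of f(x) = (x - 1)^2 on [-4, 6].
Each step: x1 = a + (1 - rho)(b - a), x2 = a + rho(b - a); if f(x1) < f(x2) keep [a, x2], otherwise keep [x1, b].
Step 1: [-4.0000, 6.0000], x1=-0.1800 (f=1.3924), x2=2.1800 (f=1.3924); f(x1) = f(x2) (tie, not '<') => keep [-0.1800, 6.0000]
Step 2: [-0.1800, 6.0000], x1=2.1808 (f=1.3942), x2=3.6392 (f=6.9656); f(x1) < f(x2) => keep [-0.1800, 3.6392]
Step 3: [-0.1800, 3.6392], x1=1.2789 (f=0.0778), x2=2.1803 (f=1.3931); f(x1) < f(x2) => keep [-0.1800, 2.1803]
Final interval: [-0.1800, 2.1803]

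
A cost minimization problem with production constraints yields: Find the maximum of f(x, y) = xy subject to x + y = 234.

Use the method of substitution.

Substitute y = 234 - x into f(x,y) = xy:
g(x) = x(234 - x) = 234x - x^2
g'(x) = 234 - 2x = 0  =>  x = 117
y = 234 - 117 = 117
Maximum value = 117 * 117 = 13689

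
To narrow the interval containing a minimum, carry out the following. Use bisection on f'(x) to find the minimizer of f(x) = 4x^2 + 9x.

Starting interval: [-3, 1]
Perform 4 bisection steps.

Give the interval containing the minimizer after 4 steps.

Finding critical point of f(x) = 4x^2 + 9x using bisection on f'(x) = 8x + 9.
f'(x) = 0 when x = -9/8.
Starting interval: [-3, 1]
Step 1: mid = -1, f'(mid) = 1, new interval = [-3, -1]
Step 2: mid = -2, f'(mid) = -7, new interval = [-2, -1]
Step 3: mid = -3/2, f'(mid) = -3, new interval = [-3/2, -1]
Step 4: mid = -5/4, f'(mid) = -1, new interval = [-5/4, -1]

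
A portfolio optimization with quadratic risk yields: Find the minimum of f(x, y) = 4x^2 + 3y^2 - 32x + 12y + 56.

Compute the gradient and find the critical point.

f(x,y) = 4x^2 + 3y^2 - 32x + 12y + 56
df/dx = 8x + (-32) = 0  =>  x = 4
df/dy = 6y + (12) = 0  =>  y = -2
f(4, -2) = 4*(4)^2 + 3*(-2)^2 + -32*(4) + 12*(-2) + 56 = -20
Hessian is diagonal with entries 8, 6 > 0, so this is a minimum.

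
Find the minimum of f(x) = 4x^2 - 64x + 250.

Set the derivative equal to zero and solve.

f(x) = 4x^2 - 64x + 250
f'(x) = 8x + (-64) = 0
x = 64/8 = 8
f(8) = -6
Since f''(x) = 8 > 0, this is a minimum.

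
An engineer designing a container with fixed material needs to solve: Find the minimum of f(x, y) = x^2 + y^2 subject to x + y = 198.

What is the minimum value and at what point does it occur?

Substitute y = 198 - x into f(x,y) = x^2 + y^2:
g(x) = x^2 + (198 - x)^2 = 2x^2 - 396x + 39204
g'(x) = 4x - 396 = 0  =>  x = 99
y = 198 - 99 = 99
Minimum value = 99^2 + 99^2 = 19602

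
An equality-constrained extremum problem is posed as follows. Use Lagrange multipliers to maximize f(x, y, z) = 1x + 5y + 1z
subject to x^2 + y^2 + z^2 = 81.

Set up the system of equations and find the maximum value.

Lagrange conditions: 1 = 2*lambda*x, 5 = 2*lambda*y, 1 = 2*lambda*z
So x:1 = y:5 = z:1, i.e. x = 1t, y = 5t, z = 1t
Constraint: t^2*(1^2 + 5^2 + 1^2) = 81
  t^2 * 27 = 81  =>  t = sqrt(3)
Maximum = 1*1t + 5*5t + 1*1t = 27*sqrt(3) = sqrt(2187)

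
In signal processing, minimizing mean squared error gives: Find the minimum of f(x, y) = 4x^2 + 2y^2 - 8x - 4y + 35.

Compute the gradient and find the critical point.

f(x,y) = 4x^2 + 2y^2 - 8x - 4y + 35
df/dx = 8x + (-8) = 0  =>  x = 1
df/dy = 4y + (-4) = 0  =>  y = 1
f(1, 1) = 4*(1)^2 + 2*(1)^2 + -8*(1) + -4*(1) + 35 = 29
Hessian is diagonal with entries 8, 4 > 0, so this is a minimum.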